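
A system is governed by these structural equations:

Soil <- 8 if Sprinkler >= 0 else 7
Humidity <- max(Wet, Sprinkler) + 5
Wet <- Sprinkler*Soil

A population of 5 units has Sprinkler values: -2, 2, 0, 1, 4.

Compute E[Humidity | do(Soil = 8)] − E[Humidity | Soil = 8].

-3.2

Under do(Soil=8), Soil's equation is replaced by Soil=8 for every unit. Per-unit Humidity: 3, 21, 5, 13, 37. Mean = 15.8.
Conditioning on Soil=8 selects the 4 unit(s) with Sprinkler ∈ {2, 0, 1, 4}. Their Humidity values: 21, 5, 13, 37. Mean = 19.
Difference = 15.8 − 19 = -3.2.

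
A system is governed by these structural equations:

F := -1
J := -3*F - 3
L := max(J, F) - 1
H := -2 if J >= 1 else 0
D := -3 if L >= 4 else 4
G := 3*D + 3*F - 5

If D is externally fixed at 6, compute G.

10

The intervention breaks the incoming arrows to D: D := -3 if L >= 4 else 4 no longer applies, and D = 6.
G = 3*D + 3*F - 5  [with D=6, F=-1]  = 10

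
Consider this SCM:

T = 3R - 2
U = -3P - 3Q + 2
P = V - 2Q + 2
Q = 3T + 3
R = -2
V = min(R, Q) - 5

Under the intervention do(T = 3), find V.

-7

Under do(T=3), the mechanism T = 3R - 2 is discarded; T is fixed at 3.
Q = 3T + 3  [with T=3]  = 12
V = min(R, Q) - 5  [with R=-2, Q=12]  = -7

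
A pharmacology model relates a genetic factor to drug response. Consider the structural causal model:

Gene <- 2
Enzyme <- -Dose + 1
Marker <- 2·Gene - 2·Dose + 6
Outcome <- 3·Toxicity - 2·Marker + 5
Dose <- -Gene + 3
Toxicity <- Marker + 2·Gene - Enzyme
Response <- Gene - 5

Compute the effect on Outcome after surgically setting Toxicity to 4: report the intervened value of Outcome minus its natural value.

-24

Intervening sets Toxicity = 4 and removes its equation (Toxicity <- Marker + 2·Gene - Enzyme).
Dose = -Gene + 3  [with Gene=2]  = 1
Marker = 2·Gene - 2·Dose + 6  [with Gene=2, Dose=1]  = 8
Outcome = 3·Toxicity - 2·Marker + 5  [with Toxicity=4, Marker=8]  = 1
Without intervention: Dose = -Gene + 3  [with Gene=2]  = 1; Enzyme = -Dose + 1  [with Dose=1]  = 0; Marker = 2·Gene - 2·Dose + 6  [with Gene=2, Dose=1]  = 8; Toxicity = Marker + 2·Gene - Enzyme  [with Marker=8, Gene=2, Enzyme=0]  = 12; Outcome = 3·Toxicity - 2·Marker + 5  [with Toxicity=12, Marker=8]  = 25.
Change = 1 − 25 = -24.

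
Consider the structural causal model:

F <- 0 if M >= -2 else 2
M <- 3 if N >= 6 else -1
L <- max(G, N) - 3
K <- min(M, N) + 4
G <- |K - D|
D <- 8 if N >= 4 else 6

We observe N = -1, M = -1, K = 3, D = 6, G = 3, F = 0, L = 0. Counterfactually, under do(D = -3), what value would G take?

6

Intervening sets D = -3 and removes its equation (D <- 8 if N >= 4 else 6).
M = 3 if N >= 6 else -1  [with N=-1]  = -1
K = min(M, N) + 4  [with M=-1, N=-1]  = 3
G = |K - D|  [with K=3, D=-3]  = 6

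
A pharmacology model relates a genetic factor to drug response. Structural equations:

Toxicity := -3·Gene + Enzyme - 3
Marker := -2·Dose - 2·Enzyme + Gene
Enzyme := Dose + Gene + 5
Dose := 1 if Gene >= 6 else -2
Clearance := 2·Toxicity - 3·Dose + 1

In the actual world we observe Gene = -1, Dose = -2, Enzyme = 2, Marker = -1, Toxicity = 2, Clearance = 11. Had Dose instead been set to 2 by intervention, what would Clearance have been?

7

Under do(Dose=2), the mechanism Dose := 1 if Gene >= 6 else -2 is discarded; Dose is fixed at 2.
Enzyme = Dose + Gene + 5  [with Dose=2, Gene=-1]  = 6
Toxicity = -3·Gene + Enzyme - 3  [with Gene=-1, Enzyme=6]  = 6
Clearance = 2·Toxicity - 3·Dose + 1  [with Toxicity=6, Dose=2]  = 7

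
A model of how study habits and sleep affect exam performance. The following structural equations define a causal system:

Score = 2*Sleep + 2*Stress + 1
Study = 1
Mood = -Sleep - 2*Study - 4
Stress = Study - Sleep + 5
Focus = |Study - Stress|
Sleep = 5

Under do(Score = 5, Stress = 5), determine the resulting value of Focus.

Under do(Score = 5, Stress = 5), each intervened variable's structural equation is replaced by its fixed value.
Focus = |Study - Stress|  [with Study=1, Stress=5]  = 4

4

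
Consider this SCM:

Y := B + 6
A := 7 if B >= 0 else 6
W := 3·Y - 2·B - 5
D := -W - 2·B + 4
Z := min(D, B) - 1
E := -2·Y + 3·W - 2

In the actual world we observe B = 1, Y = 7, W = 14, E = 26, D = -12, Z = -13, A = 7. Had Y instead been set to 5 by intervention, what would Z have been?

Under do(Y=5), the mechanism Y := B + 6 is discarded; Y is fixed at 5.
W = 3·Y - 2·B - 5  [with Y=5, B=1]  = 8
D = -W - 2·B + 4  [with W=8, B=1]  = -6
Z = min(D, B) - 1  [with D=-6, B=1]  = -7

-7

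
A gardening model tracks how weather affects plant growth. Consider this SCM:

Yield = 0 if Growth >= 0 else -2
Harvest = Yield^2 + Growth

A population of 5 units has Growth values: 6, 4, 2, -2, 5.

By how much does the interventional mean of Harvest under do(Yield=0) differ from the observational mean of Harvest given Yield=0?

do(Yield=0) breaks Yield's dependence on Growth. With Yield=0 fixed, Harvest across the units is 6, 4, 2, -2, 5, mean 3.
E[Harvest|Yield=0] averages over only the 4 units with Yield=0 (Growth = 6, 4, 2, 5): Harvest = 6, 4, 2, 5, mean 4.25.
Difference = 3 − 4.25 = -1.25.

-1.25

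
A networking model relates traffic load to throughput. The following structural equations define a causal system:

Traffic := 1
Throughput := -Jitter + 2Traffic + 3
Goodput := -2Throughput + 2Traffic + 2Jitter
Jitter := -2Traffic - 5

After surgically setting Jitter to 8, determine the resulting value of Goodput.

Under do(Jitter=8), the mechanism Jitter := -2Traffic - 5 is discarded; Jitter is fixed at 8.
Throughput = -Jitter + 2Traffic + 3  [with Jitter=8, Traffic=1]  = -3
Goodput = -2Throughput + 2Traffic + 2Jitter  [with Throughput=-3, Traffic=1, Jitter=8]  = 24

24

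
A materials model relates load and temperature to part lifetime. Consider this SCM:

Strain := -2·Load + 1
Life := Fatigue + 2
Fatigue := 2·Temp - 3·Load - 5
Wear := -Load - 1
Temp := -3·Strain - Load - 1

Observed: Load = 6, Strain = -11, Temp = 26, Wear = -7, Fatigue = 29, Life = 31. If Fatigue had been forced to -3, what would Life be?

-1

The intervention breaks the incoming arrows to Fatigue: Fatigue := 2·Temp - 3·Load - 5 no longer applies, and Fatigue = -3.
Life = Fatigue + 2  [with Fatigue=-3]  = -1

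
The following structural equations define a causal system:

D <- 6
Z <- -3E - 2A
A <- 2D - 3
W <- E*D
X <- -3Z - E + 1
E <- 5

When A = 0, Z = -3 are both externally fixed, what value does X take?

Setting A = 0, Z = -3 by intervention discards those variables' equations.
X = -3Z - E + 1  [with Z=-3, E=5]  = 5

5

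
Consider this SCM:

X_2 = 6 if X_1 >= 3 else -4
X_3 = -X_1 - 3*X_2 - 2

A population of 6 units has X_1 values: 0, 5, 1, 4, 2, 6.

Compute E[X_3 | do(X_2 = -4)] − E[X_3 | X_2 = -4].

do(X_2=-4) breaks X_2's dependence on X_1. With X_2=-4 fixed, X_3 across the units is 10, 5, 9, 6, 8, 4, mean 7.
E[X_3|X_2=-4] averages over only the 3 units with X_2=-4 (X_1 = 0, 1, 2): X_3 = 10, 9, 8, mean 9.
Difference = 7 − 9 = -2.

-2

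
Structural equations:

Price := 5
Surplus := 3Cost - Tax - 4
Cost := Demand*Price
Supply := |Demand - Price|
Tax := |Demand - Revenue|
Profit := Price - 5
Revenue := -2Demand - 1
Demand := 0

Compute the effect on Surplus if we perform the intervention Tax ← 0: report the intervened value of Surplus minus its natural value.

1

Intervening sets Tax = 0 and removes its equation (Tax := |Demand - Revenue|).
Cost = Demand*Price  [with Demand=0, Price=5]  = 0
Surplus = 3Cost - Tax - 4  [with Cost=0, Tax=0]  = -4
Without intervention: Cost = Demand*Price  [with Demand=0, Price=5]  = 0; Revenue = -2Demand - 1  [with Demand=0]  = -1; Tax = |Demand - Revenue|  [with Demand=0, Revenue=-1]  = 1; Surplus = 3Cost - Tax - 4  [with Cost=0, Tax=1]  = -5.
Change = -4 − (-5) = 1.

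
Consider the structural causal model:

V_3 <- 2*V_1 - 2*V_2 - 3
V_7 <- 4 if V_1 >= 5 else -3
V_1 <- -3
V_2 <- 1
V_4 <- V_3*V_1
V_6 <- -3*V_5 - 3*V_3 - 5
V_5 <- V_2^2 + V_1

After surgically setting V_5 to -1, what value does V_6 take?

The intervention breaks the incoming arrows to V_5: V_5 <- V_2^2 + V_1 no longer applies, and V_5 = -1.
V_3 = 2*V_1 - 2*V_2 - 3  [with V_1=-3, V_2=1]  = -11
V_6 = -3*V_5 - 3*V_3 - 5  [with V_5=-1, V_3=-11]  = 31

31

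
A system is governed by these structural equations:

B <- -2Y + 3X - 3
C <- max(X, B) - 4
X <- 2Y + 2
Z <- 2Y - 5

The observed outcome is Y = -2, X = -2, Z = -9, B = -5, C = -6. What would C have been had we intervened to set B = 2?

Intervening sets B = 2 and removes its equation (B <- -2Y + 3X - 3).
X = 2Y + 2  [with Y=-2]  = -2
C = max(X, B) - 4  [with X=-2, B=2]  = -2

-2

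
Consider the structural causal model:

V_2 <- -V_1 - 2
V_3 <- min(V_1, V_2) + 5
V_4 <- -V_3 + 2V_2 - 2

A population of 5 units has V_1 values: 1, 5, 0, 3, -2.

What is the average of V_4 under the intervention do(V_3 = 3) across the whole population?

-11.8

do(V_3=3) breaks V_3's dependence on V_1. With V_3=3 fixed, V_4 across the units is -11, -19, -9, -15, -5, mean -11.8.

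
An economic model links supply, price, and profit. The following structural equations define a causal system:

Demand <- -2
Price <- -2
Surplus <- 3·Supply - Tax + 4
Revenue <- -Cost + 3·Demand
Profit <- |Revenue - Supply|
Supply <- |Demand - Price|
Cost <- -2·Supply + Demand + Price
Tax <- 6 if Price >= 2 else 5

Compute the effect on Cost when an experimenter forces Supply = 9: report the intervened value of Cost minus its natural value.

The intervention breaks the incoming arrows to Supply: Supply <- |Demand - Price| no longer applies, and Supply = 9.
Cost = -2·Supply + Demand + Price  [with Supply=9, Demand=-2, Price=-2]  = -22
Without intervention: Supply = |Demand - Price|  [with Demand=-2, Price=-2]  = 0; Cost = -2·Supply + Demand + Price  [with Supply=0, Demand=-2, Price=-2]  = -4.
Change = -22 − (-4) = -18.

-18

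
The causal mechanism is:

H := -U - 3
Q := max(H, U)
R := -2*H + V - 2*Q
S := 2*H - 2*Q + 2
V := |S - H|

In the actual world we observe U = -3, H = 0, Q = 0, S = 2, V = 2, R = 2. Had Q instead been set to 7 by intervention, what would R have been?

The intervention breaks the incoming arrows to Q: Q := max(H, U) no longer applies, and Q = 7.
H = -U - 3  [with U=-3]  = 0
S = 2*H - 2*Q + 2  [with H=0, Q=7]  = -12
V = |S - H|  [with S=-12, H=0]  = 12
R = -2*H + V - 2*Q  [with H=0, V=12, Q=7]  = -2

-2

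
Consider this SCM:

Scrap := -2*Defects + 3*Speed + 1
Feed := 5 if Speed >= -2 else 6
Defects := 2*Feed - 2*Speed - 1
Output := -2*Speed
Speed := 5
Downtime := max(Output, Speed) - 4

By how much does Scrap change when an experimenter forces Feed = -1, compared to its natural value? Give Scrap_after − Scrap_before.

Under do(Feed=-1), the mechanism Feed := 5 if Speed >= -2 else 6 is discarded; Feed is fixed at -1.
Defects = 2*Feed - 2*Speed - 1  [with Feed=-1, Speed=5]  = -13
Scrap = -2*Defects + 3*Speed + 1  [with Defects=-13, Speed=5]  = 42
Without intervention: Feed = 5 if Speed >= -2 else 6  [with Speed=5]  = 5; Defects = 2*Feed - 2*Speed - 1  [with Feed=5, Speed=5]  = -1; Scrap = -2*Defects + 3*Speed + 1  [with Defects=-1, Speed=5]  = 18.
Change = 42 − 18 = 24.

24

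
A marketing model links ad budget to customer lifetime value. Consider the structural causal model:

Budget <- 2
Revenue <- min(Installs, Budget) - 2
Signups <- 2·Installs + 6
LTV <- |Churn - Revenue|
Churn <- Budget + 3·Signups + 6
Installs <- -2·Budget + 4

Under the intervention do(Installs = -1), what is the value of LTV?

Under do(Installs=-1), the mechanism Installs <- -2·Budget + 4 is discarded; Installs is fixed at -1.
Signups = 2·Installs + 6  [with Installs=-1]  = 4
Churn = Budget + 3·Signups + 6  [with Budget=2, Signups=4]  = 20
Revenue = min(Installs, Budget) - 2  [with Installs=-1, Budget=2]  = -3
LTV = |Churn - Revenue|  [with Churn=20, Revenue=-3]  = 23

23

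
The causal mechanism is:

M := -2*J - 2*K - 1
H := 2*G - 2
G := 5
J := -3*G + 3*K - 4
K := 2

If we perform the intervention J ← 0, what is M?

-5

The intervention breaks the incoming arrows to J: J := -3*G + 3*K - 4 no longer applies, and J = 0.
M = -2*J - 2*K - 1  [with J=0, K=2]  = -5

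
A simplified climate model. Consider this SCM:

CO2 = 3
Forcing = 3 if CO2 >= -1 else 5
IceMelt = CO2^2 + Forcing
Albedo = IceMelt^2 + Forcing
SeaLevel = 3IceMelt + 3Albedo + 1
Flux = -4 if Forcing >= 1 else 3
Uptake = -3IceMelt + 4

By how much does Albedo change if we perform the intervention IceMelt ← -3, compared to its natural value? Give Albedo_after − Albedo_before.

-135

The intervention breaks the incoming arrows to IceMelt: IceMelt = CO2^2 + Forcing no longer applies, and IceMelt = -3.
Forcing = 3 if CO2 >= -1 else 5  [with CO2=3]  = 3
Albedo = IceMelt^2 + Forcing  [with IceMelt=-3, Forcing=3]  = 12
Without intervention: Forcing = 3 if CO2 >= -1 else 5  [with CO2=3]  = 3; IceMelt = CO2^2 + Forcing  [with CO2=3, Forcing=3]  = 12; Albedo = IceMelt^2 + Forcing  [with IceMelt=12, Forcing=3]  = 147.
Change = 12 − 147 = -135.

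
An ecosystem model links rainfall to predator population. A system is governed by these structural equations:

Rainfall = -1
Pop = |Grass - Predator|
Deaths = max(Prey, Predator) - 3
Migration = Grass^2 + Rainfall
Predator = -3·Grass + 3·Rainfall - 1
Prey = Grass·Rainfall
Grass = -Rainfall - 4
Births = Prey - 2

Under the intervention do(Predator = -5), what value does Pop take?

do(Predator=-5) replaces the equation Predator = -3·Grass + 3·Rainfall - 1 with the constant Predator = -5.
Grass = -Rainfall - 4  [with Rainfall=-1]  = -3
Pop = |Grass - Predator|  [with Grass=-3, Predator=-5]  = 2

2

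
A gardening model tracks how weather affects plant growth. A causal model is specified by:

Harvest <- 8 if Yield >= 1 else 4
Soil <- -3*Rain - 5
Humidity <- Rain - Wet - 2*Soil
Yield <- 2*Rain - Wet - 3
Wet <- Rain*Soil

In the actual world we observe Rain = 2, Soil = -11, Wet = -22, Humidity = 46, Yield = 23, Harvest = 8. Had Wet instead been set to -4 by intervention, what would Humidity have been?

28

The intervention breaks the incoming arrows to Wet: Wet <- Rain*Soil no longer applies, and Wet = -4.
Soil = -3*Rain - 5  [with Rain=2]  = -11
Humidity = Rain - Wet - 2*Soil  [with Rain=2, Wet=-4, Soil=-11]  = 28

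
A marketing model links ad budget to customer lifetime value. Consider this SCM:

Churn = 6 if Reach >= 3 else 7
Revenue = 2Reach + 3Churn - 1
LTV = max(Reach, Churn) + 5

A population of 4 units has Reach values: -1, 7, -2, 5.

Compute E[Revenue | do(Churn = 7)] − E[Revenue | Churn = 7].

7.5

Every unit gets Churn=7 under the intervention. Revenue values become 18, 34, 16, 30; E[Revenue|do(Churn=7)] = 24.5.
E[Revenue|Churn=7] averages over only the 2 units with Churn=7 (Reach = -1, -2): Revenue = 18, 16, mean 17.
Difference = 24.5 − 17 = 7.5.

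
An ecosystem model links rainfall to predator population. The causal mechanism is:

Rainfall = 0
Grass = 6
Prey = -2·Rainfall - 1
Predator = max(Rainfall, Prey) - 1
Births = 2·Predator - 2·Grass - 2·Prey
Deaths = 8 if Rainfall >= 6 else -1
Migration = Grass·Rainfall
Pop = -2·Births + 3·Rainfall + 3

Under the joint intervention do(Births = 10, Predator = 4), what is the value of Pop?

-17

Under do(Births = 10, Predator = 4), each intervened variable's structural equation is replaced by its fixed value.
Pop = -2·Births + 3·Rainfall + 3  [with Births=10, Rainfall=0]  = -17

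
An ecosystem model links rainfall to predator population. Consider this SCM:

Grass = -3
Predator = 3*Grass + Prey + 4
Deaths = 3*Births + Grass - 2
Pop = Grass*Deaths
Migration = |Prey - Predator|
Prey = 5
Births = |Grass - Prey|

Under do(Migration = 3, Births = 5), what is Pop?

Under do(Migration = 3, Births = 5), each intervened variable's structural equation is replaced by its fixed value.
Deaths = 3*Births + Grass - 2  [with Births=5, Grass=-3]  = 10
Pop = Grass*Deaths  [with Grass=-3, Deaths=10]  = -30

-30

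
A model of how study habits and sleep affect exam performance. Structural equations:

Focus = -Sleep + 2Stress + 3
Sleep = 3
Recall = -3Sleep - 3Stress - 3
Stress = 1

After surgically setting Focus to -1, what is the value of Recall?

The intervention breaks the incoming arrows to Focus: Focus = -Sleep + 2Stress + 3 no longer applies, and Focus = -1.
Recall is not downstream of the intervention, so its value is determined by the original equations.
Recall = -3Sleep - 3Stress - 3  [with Sleep=3, Stress=1]  = -15

-15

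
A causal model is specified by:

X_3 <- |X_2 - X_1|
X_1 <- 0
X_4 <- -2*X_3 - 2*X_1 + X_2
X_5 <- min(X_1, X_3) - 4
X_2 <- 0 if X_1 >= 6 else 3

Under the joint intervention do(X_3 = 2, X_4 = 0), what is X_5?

-4

Setting X_3 = 2, X_4 = 0 by intervention discards those variables' equations.
X_5 = min(X_1, X_3) - 4  [with X_1=0, X_3=2]  = -4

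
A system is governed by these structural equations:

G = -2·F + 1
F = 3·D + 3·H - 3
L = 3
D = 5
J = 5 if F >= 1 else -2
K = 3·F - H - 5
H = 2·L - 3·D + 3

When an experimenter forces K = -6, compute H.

-6

do(K=-6) replaces the equation K = 3·F - H - 5 with the constant K = -6.
H is not downstream of the intervention, so its value is determined by the original equations.
H = 2·L - 3·D + 3  [with L=3, D=5]  = -6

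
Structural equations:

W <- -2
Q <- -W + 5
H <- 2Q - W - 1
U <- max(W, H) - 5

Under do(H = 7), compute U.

2

The intervention breaks the incoming arrows to H: H <- 2Q - W - 1 no longer applies, and H = 7.
U = max(W, H) - 5  [with W=-2, H=7]  = 2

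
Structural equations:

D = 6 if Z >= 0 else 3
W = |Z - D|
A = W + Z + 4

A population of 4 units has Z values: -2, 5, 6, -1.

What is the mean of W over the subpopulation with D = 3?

Observing D=3 restricts to units where D's equation naturally yields 3: Z ∈ {-2, -1}. In that subpopulation W = 5, 4, mean 4.5.

4.5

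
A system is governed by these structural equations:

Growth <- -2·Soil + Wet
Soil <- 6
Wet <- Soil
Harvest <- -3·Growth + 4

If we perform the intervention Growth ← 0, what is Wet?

6

Under do(Growth=0), the mechanism Growth <- -2·Soil + Wet is discarded; Growth is fixed at 0.
Since Wet is not a descendant of the intervened variable, it is unaffected.
Wet = Soil  [with Soil=6]  = 6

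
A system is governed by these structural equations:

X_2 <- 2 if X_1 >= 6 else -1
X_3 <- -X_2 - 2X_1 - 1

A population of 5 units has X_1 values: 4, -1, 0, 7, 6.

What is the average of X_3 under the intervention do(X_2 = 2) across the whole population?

-9.4

Under do(X_2=2), X_2's equation is replaced by X_2=2 for every unit. Per-unit X_3: -11, -1, -3, -17, -15. Mean = -9.4.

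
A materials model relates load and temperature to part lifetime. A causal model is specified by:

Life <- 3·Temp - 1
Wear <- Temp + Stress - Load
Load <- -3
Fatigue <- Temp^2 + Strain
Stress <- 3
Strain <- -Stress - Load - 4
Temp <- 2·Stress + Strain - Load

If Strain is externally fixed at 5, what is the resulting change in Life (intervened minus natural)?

The intervention breaks the incoming arrows to Strain: Strain <- -Stress - Load - 4 no longer applies, and Strain = 5.
Temp = 2·Stress + Strain - Load  [with Stress=3, Strain=5, Load=-3]  = 14
Life = 3·Temp - 1  [with Temp=14]  = 41
Without intervention: Strain = -Stress - Load - 4  [with Stress=3, Load=-3]  = -4; Temp = 2·Stress + Strain - Load  [with Stress=3, Strain=-4, Load=-3]  = 5; Life = 3·Temp - 1  [with Temp=5]  = 14.
Change = 41 − 14 = 27.

27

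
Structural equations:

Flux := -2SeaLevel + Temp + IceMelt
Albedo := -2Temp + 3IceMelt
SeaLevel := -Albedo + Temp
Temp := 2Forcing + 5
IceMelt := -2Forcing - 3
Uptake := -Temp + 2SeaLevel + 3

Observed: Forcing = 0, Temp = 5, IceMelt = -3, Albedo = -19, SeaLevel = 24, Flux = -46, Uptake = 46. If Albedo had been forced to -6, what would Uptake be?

The intervention breaks the incoming arrows to Albedo: Albedo := -2Temp + 3IceMelt no longer applies, and Albedo = -6.
Temp = 2Forcing + 5  [with Forcing=0]  = 5
SeaLevel = -Albedo + Temp  [with Albedo=-6, Temp=5]  = 11
Uptake = -Temp + 2SeaLevel + 3  [with Temp=5, SeaLevel=11]  = 20

20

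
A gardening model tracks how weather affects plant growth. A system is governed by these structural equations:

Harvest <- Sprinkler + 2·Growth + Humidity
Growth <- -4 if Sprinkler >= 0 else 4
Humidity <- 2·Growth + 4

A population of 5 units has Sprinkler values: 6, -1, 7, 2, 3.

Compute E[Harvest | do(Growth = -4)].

-8.6

Every unit gets Growth=-4 under the intervention. Harvest values become -6, -13, -5, -10, -9; E[Harvest|do(Growth=-4)] = -8.6.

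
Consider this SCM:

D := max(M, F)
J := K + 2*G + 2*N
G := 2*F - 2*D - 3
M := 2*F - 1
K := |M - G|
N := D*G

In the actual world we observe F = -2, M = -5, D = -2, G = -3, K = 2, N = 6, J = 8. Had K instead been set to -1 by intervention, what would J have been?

5

Under do(K=-1), the mechanism K := |M - G| is discarded; K is fixed at -1.
M = 2*F - 1  [with F=-2]  = -5
D = max(M, F)  [with M=-5, F=-2]  = -2
G = 2*F - 2*D - 3  [with F=-2, D=-2]  = -3
N = D*G  [with D=-2, G=-3]  = 6
J = K + 2*G + 2*N  [with K=-1, G=-3, N=6]  = 5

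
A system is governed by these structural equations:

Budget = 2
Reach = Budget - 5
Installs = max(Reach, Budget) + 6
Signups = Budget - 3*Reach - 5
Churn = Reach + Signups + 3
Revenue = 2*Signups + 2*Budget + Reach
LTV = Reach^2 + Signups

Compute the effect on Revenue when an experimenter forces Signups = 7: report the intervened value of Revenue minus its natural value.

2

Under do(Signups=7), the mechanism Signups = Budget - 3*Reach - 5 is discarded; Signups is fixed at 7.
Reach = Budget - 5  [with Budget=2]  = -3
Revenue = 2*Signups + 2*Budget + Reach  [with Signups=7, Budget=2, Reach=-3]  = 15
Without intervention: Reach = Budget - 5  [with Budget=2]  = -3; Signups = Budget - 3*Reach - 5  [with Budget=2, Reach=-3]  = 6; Revenue = 2*Signups + 2*Budget + Reach  [with Signups=6, Budget=2, Reach=-3]  = 13.
Change = 15 − 13 = 2.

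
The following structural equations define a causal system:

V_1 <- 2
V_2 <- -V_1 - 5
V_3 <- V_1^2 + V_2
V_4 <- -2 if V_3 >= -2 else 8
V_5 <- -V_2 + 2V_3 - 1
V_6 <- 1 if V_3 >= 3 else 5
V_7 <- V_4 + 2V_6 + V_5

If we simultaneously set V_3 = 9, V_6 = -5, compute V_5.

The joint intervention fixes V_3 = 9, V_6 = -5, removing each variable's own equation.
V_2 = -V_1 - 5  [with V_1=2]  = -7
V_5 = -V_2 + 2V_3 - 1  [with V_2=-7, V_3=9]  = 24

24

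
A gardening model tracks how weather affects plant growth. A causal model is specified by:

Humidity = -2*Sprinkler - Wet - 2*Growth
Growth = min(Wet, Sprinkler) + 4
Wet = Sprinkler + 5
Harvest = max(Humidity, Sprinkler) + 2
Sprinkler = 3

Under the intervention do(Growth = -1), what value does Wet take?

Under do(Growth=-1), the mechanism Growth = min(Wet, Sprinkler) + 4 is discarded; Growth is fixed at -1.
Since Wet is not a descendant of the intervened variable, it is unaffected.
Wet = Sprinkler + 5  [with Sprinkler=3]  = 8

8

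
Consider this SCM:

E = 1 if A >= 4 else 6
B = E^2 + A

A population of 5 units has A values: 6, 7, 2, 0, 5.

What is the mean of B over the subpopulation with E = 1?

7

Conditioning on E=1 selects the 3 unit(s) with A ∈ {6, 7, 5}. Their B values: 7, 8, 6. Mean = 7.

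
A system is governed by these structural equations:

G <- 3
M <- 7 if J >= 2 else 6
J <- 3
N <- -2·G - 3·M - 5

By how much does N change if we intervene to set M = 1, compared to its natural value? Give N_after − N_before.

The intervention breaks the incoming arrows to M: M <- 7 if J >= 2 else 6 no longer applies, and M = 1.
N = -2·G - 3·M - 5  [with G=3, M=1]  = -14
Without intervention: M = 7 if J >= 2 else 6  [with J=3]  = 7; N = -2·G - 3·M - 5  [with G=3, M=7]  = -32.
Change = -14 − (-32) = 18.

18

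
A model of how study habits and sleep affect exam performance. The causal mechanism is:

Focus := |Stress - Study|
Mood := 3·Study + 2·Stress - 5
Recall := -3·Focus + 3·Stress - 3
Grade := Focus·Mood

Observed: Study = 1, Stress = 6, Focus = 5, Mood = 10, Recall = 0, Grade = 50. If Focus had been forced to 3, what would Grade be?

30

The intervention breaks the incoming arrows to Focus: Focus := |Stress - Study| no longer applies, and Focus = 3.
Mood = 3·Study + 2·Stress - 5  [with Study=1, Stress=6]  = 10
Grade = Focus·Mood  [with Focus=3, Mood=10]  = 30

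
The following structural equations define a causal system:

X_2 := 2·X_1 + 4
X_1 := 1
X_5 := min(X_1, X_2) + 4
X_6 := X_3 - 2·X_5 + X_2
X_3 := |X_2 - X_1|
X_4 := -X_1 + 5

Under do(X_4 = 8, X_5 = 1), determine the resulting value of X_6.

The joint intervention fixes X_4 = 8, X_5 = 1, removing each variable's own equation.
X_2 = 2·X_1 + 4  [with X_1=1]  = 6
X_3 = |X_2 - X_1|  [with X_2=6, X_1=1]  = 5
X_6 = X_3 - 2·X_5 + X_2  [with X_3=5, X_5=1, X_2=6]  = 9

9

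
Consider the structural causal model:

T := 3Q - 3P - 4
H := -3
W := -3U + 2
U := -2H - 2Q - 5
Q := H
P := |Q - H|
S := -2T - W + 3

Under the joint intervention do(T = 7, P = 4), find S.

8

Under do(T = 7, P = 4), each intervened variable's structural equation is replaced by its fixed value.
Q = H  [with H=-3]  = -3
U = -2H - 2Q - 5  [with H=-3, Q=-3]  = 7
W = -3U + 2  [with U=7]  = -19
S = -2T - W + 3  [with T=7, W=-19]  = 8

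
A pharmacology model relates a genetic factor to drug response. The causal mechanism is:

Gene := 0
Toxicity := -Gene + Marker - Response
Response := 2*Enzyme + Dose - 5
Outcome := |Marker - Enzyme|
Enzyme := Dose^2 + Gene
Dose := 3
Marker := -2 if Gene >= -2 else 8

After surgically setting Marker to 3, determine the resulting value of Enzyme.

9

Under do(Marker=3), the mechanism Marker := -2 if Gene >= -2 else 8 is discarded; Marker is fixed at 3.
Since Enzyme is not a descendant of the intervened variable, it is unaffected.
Enzyme = Dose^2 + Gene  [with Dose=3, Gene=0]  = 9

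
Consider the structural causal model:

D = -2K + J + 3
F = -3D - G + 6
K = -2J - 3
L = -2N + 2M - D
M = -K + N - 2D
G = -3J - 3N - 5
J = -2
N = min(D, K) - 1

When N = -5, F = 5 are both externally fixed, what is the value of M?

The joint intervention fixes N = -5, F = 5, removing each variable's own equation.
K = -2J - 3  [with J=-2]  = 1
D = -2K + J + 3  [with K=1, J=-2]  = -1
M = -K + N - 2D  [with K=1, N=-5, D=-1]  = -4

-4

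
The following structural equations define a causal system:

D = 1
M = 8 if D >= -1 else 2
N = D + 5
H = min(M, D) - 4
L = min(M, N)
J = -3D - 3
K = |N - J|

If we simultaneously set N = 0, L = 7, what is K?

6

Under do(N = 0, L = 7), each intervened variable's structural equation is replaced by its fixed value.
J = -3D - 3  [with D=1]  = -6
K = |N - J|  [with N=0, J=-6]  = 6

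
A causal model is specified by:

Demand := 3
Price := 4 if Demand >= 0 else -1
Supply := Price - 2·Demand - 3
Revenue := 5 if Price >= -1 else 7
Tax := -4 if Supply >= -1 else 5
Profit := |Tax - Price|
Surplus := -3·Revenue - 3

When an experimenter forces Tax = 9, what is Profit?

The intervention breaks the incoming arrows to Tax: Tax := -4 if Supply >= -1 else 5 no longer applies, and Tax = 9.
Price = 4 if Demand >= 0 else -1  [with Demand=3]  = 4
Profit = |Tax - Price|  [with Tax=9, Price=4]  = 5

5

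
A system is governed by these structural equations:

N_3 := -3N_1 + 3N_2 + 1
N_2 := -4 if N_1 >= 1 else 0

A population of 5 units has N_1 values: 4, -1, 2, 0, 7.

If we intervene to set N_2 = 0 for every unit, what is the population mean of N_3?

The intervention sets N_2=0 in all 5 units regardless of N_1. Recomputing N_3 per unit gives -11, 4, -5, 1, -20; average -6.2.

-6.2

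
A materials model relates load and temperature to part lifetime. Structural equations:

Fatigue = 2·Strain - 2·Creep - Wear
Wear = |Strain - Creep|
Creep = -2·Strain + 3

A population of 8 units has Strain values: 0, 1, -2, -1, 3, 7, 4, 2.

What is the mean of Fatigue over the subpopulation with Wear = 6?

Conditioning on Wear=6 selects the 2 unit(s) with Strain ∈ {-1, 3}. Their Fatigue values: -18, 6. Mean = -6.

-6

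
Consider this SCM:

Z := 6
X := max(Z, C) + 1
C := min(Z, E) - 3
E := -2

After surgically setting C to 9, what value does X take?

The intervention breaks the incoming arrows to C: C := min(Z, E) - 3 no longer applies, and C = 9.
X = max(Z, C) + 1  [with Z=6, C=9]  = 10

10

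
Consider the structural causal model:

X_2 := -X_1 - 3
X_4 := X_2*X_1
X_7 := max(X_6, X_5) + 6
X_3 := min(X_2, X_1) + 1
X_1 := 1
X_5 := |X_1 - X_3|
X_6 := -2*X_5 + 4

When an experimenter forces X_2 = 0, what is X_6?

Under do(X_2=0), the mechanism X_2 := -X_1 - 3 is discarded; X_2 is fixed at 0.
X_3 = min(X_2, X_1) + 1  [with X_2=0, X_1=1]  = 1
X_5 = |X_1 - X_3|  [with X_1=1, X_3=1]  = 0
X_6 = -2*X_5 + 4  [with X_5=0]  = 4

4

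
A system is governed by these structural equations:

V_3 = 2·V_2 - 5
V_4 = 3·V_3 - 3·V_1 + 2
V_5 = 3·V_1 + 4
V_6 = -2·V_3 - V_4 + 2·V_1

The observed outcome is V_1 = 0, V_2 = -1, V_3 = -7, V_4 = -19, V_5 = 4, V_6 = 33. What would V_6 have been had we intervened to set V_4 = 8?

Under do(V_4=8), the mechanism V_4 = 3·V_3 - 3·V_1 + 2 is discarded; V_4 is fixed at 8.
V_3 = 2·V_2 - 5  [with V_2=-1]  = -7
V_6 = -2·V_3 - V_4 + 2·V_1  [with V_3=-7, V_4=8, V_1=0]  = 6

6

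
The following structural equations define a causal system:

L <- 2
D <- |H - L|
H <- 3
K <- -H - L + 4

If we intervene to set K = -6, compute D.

The intervention breaks the incoming arrows to K: K <- -H - L + 4 no longer applies, and K = -6.
D is not downstream of the intervention, so its value is determined by the original equations.
D = |H - L|  [with H=3, L=2]  = 1

1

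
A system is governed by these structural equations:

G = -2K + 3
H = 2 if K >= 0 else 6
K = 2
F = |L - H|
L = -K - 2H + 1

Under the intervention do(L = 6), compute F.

The intervention breaks the incoming arrows to L: L = -K - 2H + 1 no longer applies, and L = 6.
H = 2 if K >= 0 else 6  [with K=2]  = 2
F = |L - H|  [with L=6, H=2]  = 4

4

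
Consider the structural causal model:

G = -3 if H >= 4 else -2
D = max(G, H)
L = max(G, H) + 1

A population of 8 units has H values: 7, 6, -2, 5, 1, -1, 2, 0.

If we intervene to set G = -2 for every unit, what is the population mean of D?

2.25

do(G=-2) breaks G's dependence on H. With G=-2 fixed, D across the units is 7, 6, -2, 5, 1, -1, 2, 0, mean 2.25.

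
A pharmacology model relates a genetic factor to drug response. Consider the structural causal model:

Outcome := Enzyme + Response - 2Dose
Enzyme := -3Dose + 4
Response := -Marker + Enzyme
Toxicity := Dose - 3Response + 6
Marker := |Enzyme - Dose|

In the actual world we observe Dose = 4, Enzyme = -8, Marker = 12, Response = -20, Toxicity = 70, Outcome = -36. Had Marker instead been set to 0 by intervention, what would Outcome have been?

-24

The intervention breaks the incoming arrows to Marker: Marker := |Enzyme - Dose| no longer applies, and Marker = 0.
Enzyme = -3Dose + 4  [with Dose=4]  = -8
Response = -Marker + Enzyme  [with Marker=0, Enzyme=-8]  = -8
Outcome = Enzyme + Response - 2Dose  [with Enzyme=-8, Response=-8, Dose=4]  = -24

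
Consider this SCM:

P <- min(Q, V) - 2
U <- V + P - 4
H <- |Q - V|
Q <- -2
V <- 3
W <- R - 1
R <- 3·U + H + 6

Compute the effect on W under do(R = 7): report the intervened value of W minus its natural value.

11

Intervening sets R = 7 and removes its equation (R <- 3·U + H + 6).
W = R - 1  [with R=7]  = 6
Without intervention: H = |Q - V|  [with Q=-2, V=3]  = 5; P = min(Q, V) - 2  [with Q=-2, V=3]  = -4; U = V + P - 4  [with V=3, P=-4]  = -5; R = 3·U + H + 6  [with U=-5, H=5]  = -4; W = R - 1  [with R=-4]  = -5.
Change = 6 − (-5) = 11.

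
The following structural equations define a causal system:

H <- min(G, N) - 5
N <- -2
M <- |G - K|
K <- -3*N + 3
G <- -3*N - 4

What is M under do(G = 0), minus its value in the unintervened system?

do(G=0) replaces the equation G <- -3*N - 4 with the constant G = 0.
K = -3*N + 3  [with N=-2]  = 9
M = |G - K|  [with G=0, K=9]  = 9
Without intervention: K = -3*N + 3  [with N=-2]  = 9; G = -3*N - 4  [with N=-2]  = 2; M = |G - K|  [with G=2, K=9]  = 7.
Change = 9 − 7 = 2.

2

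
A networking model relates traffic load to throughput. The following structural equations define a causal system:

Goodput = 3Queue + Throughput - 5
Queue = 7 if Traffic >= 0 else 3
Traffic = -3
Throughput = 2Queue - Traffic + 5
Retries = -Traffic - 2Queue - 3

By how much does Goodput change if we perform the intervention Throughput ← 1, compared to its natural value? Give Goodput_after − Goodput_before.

-13

Intervening sets Throughput = 1 and removes its equation (Throughput = 2Queue - Traffic + 5).
Queue = 7 if Traffic >= 0 else 3  [with Traffic=-3]  = 3
Goodput = 3Queue + Throughput - 5  [with Queue=3, Throughput=1]  = 5
Without intervention: Queue = 7 if Traffic >= 0 else 3  [with Traffic=-3]  = 3; Throughput = 2Queue - Traffic + 5  [with Queue=3, Traffic=-3]  = 14; Goodput = 3Queue + Throughput - 5  [with Queue=3, Throughput=14]  = 18.
Change = 5 − 18 = -13.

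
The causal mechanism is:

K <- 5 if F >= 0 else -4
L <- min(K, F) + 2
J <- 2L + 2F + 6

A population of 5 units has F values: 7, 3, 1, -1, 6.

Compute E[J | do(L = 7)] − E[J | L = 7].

Under do(L=7), L's equation is replaced by L=7 for every unit. Per-unit J: 34, 26, 22, 18, 32. Mean = 26.4.
E[J|L=7] averages over only the 2 units with L=7 (F = 7, 6): J = 34, 32, mean 33.
Difference = 26.4 − 33 = -6.6.

-6.6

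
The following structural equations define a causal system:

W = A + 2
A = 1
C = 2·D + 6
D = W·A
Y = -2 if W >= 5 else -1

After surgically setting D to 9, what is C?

24

Intervening sets D = 9 and removes its equation (D = W·A).
C = 2·D + 6  [with D=9]  = 24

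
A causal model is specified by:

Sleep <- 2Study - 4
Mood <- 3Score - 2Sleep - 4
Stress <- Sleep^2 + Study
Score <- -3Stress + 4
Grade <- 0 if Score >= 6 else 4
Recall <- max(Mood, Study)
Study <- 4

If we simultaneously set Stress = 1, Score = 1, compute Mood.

Setting Stress = 1, Score = 1 by intervention discards those variables' equations.
Sleep = 2Study - 4  [with Study=4]  = 4
Mood = 3Score - 2Sleep - 4  [with Score=1, Sleep=4]  = -9

-9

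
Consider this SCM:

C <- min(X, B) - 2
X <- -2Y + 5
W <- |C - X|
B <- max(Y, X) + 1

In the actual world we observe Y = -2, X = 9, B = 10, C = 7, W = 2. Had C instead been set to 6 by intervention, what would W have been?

3

Intervening sets C = 6 and removes its equation (C <- min(X, B) - 2).
X = -2Y + 5  [with Y=-2]  = 9
W = |C - X|  [with C=6, X=9]  = 3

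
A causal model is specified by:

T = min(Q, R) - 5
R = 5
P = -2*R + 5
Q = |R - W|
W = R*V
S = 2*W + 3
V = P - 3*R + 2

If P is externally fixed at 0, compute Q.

70

Under do(P=0), the mechanism P = -2*R + 5 is discarded; P is fixed at 0.
V = P - 3*R + 2  [with P=0, R=5]  = -13
W = R*V  [with R=5, V=-13]  = -65
Q = |R - W|  [with R=5, W=-65]  = 70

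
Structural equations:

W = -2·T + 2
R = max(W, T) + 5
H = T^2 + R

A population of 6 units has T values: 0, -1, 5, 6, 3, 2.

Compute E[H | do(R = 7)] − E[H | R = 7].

10.5

Under do(R=7), R's equation is replaced by R=7 for every unit. Per-unit H: 7, 8, 32, 43, 16, 11. Mean = 19.5.
Conditioning on R=7 selects the 2 unit(s) with T ∈ {0, 2}. Their H values: 7, 11. Mean = 9.
Difference = 19.5 − 9 = 10.5.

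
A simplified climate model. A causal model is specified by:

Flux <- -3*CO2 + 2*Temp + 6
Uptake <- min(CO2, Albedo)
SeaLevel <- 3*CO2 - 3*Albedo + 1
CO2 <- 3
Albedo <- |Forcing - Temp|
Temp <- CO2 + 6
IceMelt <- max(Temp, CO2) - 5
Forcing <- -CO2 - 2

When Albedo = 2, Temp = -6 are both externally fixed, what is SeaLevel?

The joint intervention fixes Albedo = 2, Temp = -6, removing each variable's own equation.
SeaLevel = 3*CO2 - 3*Albedo + 1  [with CO2=3, Albedo=2]  = 4

4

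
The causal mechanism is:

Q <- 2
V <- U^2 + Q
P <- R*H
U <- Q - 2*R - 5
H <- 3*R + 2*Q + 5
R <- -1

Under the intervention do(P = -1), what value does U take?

-1

do(P=-1) replaces the equation P <- R*H with the constant P = -1.
U is not downstream of the intervention, so its value is determined by the original equations.
U = Q - 2*R - 5  [with Q=2, R=-1]  = -1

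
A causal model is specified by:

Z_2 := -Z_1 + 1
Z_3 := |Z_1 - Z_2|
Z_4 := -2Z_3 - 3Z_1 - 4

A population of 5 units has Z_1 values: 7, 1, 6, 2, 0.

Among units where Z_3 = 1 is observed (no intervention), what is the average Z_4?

Observing Z_3=1 restricts to units where Z_3's equation naturally yields 1: Z_1 ∈ {1, 0}. In that subpopulation Z_4 = -9, -6, mean -7.5.

-7.5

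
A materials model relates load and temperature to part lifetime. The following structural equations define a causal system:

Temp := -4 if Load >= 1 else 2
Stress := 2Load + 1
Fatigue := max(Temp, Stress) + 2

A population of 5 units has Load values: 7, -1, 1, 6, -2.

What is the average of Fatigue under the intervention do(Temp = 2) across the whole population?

9

Under do(Temp=2), Temp's equation is replaced by Temp=2 for every unit. Per-unit Fatigue: 17, 4, 5, 15, 4. Mean = 9.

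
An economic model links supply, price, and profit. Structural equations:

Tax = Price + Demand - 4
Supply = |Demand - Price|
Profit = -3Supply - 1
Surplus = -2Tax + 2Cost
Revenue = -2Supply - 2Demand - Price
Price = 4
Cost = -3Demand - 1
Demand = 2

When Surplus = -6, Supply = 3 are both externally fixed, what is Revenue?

-14

The joint intervention fixes Surplus = -6, Supply = 3, removing each variable's own equation.
Revenue = -2Supply - 2Demand - Price  [with Supply=3, Demand=2, Price=4]  = -14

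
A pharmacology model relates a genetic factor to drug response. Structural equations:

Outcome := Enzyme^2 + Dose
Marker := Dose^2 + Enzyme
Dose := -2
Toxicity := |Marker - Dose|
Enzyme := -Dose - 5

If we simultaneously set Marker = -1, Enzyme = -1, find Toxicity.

1

The joint intervention fixes Marker = -1, Enzyme = -1, removing each variable's own equation.
Toxicity = |Marker - Dose|  [with Marker=-1, Dose=-2]  = 1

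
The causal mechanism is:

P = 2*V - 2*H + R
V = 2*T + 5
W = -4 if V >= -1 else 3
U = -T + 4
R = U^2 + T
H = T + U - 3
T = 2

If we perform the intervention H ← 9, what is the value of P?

The intervention breaks the incoming arrows to H: H = T + U - 3 no longer applies, and H = 9.
U = -T + 4  [with T=2]  = 2
R = U^2 + T  [with U=2, T=2]  = 6
V = 2*T + 5  [with T=2]  = 9
P = 2*V - 2*H + R  [with V=9, H=9, R=6]  = 6

6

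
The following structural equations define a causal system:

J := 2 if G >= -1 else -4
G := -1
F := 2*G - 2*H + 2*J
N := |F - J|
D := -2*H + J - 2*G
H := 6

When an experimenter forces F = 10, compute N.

8

The intervention breaks the incoming arrows to F: F := 2*G - 2*H + 2*J no longer applies, and F = 10.
J = 2 if G >= -1 else -4  [with G=-1]  = 2
N = |F - J|  [with F=10, J=2]  = 8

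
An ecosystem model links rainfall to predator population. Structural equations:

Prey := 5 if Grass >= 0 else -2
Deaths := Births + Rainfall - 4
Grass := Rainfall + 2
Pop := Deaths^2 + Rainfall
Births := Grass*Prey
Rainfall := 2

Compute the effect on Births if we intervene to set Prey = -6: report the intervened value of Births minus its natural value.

The intervention breaks the incoming arrows to Prey: Prey := 5 if Grass >= 0 else -2 no longer applies, and Prey = -6.
Grass = Rainfall + 2  [with Rainfall=2]  = 4
Births = Grass*Prey  [with Grass=4, Prey=-6]  = -24
Without intervention: Grass = Rainfall + 2  [with Rainfall=2]  = 4; Prey = 5 if Grass >= 0 else -2  [with Grass=4]  = 5; Births = Grass*Prey  [with Grass=4, Prey=5]  = 20.
Change = -24 − 20 = -44.

-44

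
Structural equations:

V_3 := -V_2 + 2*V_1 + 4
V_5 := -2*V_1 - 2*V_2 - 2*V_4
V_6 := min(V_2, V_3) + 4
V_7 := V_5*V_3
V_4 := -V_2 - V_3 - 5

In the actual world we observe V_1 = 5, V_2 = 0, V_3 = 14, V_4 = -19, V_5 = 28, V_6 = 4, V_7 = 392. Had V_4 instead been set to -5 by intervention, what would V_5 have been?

Intervening sets V_4 = -5 and removes its equation (V_4 := -V_2 - V_3 - 5).
V_5 = -2*V_1 - 2*V_2 - 2*V_4  [with V_1=5, V_2=0, V_4=-5]  = 0

0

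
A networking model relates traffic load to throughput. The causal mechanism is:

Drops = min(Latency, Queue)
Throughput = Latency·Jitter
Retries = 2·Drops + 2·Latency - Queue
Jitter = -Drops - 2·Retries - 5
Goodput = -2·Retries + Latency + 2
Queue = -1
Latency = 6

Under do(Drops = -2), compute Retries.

The intervention breaks the incoming arrows to Drops: Drops = min(Latency, Queue) no longer applies, and Drops = -2.
Retries = 2·Drops + 2·Latency - Queue  [with Drops=-2, Latency=6, Queue=-1]  = 9

9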